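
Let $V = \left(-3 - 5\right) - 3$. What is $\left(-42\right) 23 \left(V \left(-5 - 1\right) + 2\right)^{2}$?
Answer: $-4466784$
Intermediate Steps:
$V = -11$ ($V = -8 - 3 = -11$)
$\left(-42\right) 23 \left(V \left(-5 - 1\right) + 2\right)^{2} = \left(-42\right) 23 \left(- 11 \left(-5 - 1\right) + 2\right)^{2} = - 966 \left(\left(-11\right) \left(-6\right) + 2\right)^{2} = - 966 \left(66 + 2\right)^{2} = - 966 \cdot 68^{2} = \left(-966\right) 4624 = -4466784$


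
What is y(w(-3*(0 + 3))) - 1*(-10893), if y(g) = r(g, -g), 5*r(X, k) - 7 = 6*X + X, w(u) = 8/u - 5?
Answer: 489877/45 ≈ 10886.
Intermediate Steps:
w(u) = -5 + 8/u
r(X, k) = 7/5 + 7*X/5 (r(X, k) = 7/5 + (6*X + X)/5 = 7/5 + (7*X)/5 = 7/5 + 7*X/5)
y(g) = 7/5 + 7*g/5
y(w(-3*(0 + 3))) - 1*(-10893) = (7/5 + 7*(-5 + 8/((-3*(0 + 3))))/5) - 1*(-10893) = (7/5 + 7*(-5 + 8/((-3*3)))/5) + 10893 = (7/5 + 7*(-5 + 8/(-9))/5) + 10893 = (7/5 + 7*(-5 + 8*(-1/9))/5) + 10893 = (7/5 + 7*(-5 - 8/9)/5) + 10893 = (7/5 + (7/5)*(-53/9)) + 10893 = (7/5 - 371/45) + 10893 = -308/45 + 10893 = 489877/45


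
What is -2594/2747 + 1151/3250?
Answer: -5268703/8927750 ≈ -0.59015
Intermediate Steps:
-2594/2747 + 1151/3250 = -5268703/8927750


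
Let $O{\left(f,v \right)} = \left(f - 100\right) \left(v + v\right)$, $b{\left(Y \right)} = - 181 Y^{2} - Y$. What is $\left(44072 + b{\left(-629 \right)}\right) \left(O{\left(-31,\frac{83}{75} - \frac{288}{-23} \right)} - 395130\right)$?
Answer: $\frac{3281356841525504}{115} \approx 2.8534 \cdot 10^{13}$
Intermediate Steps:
$b{\left(Y \right)} = - Y - 181 Y^{2}$
$O{\left(f,v \right)} = 2 v \left(-100 + f\right)$ ($O{\left(f,v \right)} = \left(-100 + f\right) 2 v = 2 v \left(-100 + f\right)$)
$\left(44072 + b{\left(-629 \right)}\right) \left(O{\left(-31,\frac{83}{75} - \frac{288}{-23} \right)} - 395130\right) = \left(44072 - - 629 \left(1 + 181 \left(-629\right)\right)\right) \left(2 \left(\frac{83}{75} - \frac{288}{-23}\right) \left(-100 - 31\right) - 395130\right) = \left(44072 - - 629 \left(1 - 113849\right)\right) \left(2 \left(83 \cdot \frac{1}{75} - - \frac{288}{23}\right) \left(-131\right) - 395130\right) = \left(44072 - \left(-629\right) \left(-113848\right)\right) \left(2 \left(\frac{83}{75} + \frac{288}{23}\right) \left(-131\right) - 395130\right) = \left(44072 - 71610392\right) \left(2 \cdot \frac{23509}{1725} \left(-131\right) - 395130\right) = - 71566320 \left(- \frac{6159358}{1725} - 395130\right) = \left(-71566320\right) \left(- \frac{687758608}{1725}\right) = \frac{3281356841525504}{115}$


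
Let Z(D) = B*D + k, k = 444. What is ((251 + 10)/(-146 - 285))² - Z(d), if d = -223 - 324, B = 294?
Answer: 29791302735/185761 ≈ 1.6037e+5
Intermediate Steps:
d = -547
Z(D) = 444 + 294*D (Z(D) = 294*D + 444 = 444 + 294*D)
((251 + 10)/(-146 - 285))² - Z(d) = ((251 + 10)/(-146 - 285))² - (444 + 294*(-547)) = (261/(-431))² - (444 - 160818) = (261*(-1/431))² - 1*(-160374) = (-261/431)² + 160374 = 68121/185761 + 160374 = 29791302735/185761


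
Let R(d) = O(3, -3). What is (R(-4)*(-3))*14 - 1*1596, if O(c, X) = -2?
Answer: -1512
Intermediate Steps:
R(d) = -2
(R(-4)*(-3))*14 - 1*1596 = -2*(-3)*14 - 1*1596 = 6*14 - 1596 = 84 - 1596 = -1512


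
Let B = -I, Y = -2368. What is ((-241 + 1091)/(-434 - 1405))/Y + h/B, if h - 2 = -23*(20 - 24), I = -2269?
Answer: 205637669/4940466144 ≈ 0.041623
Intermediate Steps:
B = 2269 (B = -1*(-2269) = 2269)
h = 94 (h = 2 - 23*(20 - 24) = 2 - 23*(-4) = 2 + 92 = 94)
((-241 + 1091)/(-434 - 1405))/Y + h/B = ((-241 + 1091)/(-434 - 1405))/(-2368) + 94/2269 = (850/(-1839))*(-1/2368) + 94*(1/2269) = (850*(-1/1839))*(-1/2368) + 94/2269 = -850/1839*(-1/2368) + 94/2269 = 425/2177376 + 94/2269 = 205637669/4940466144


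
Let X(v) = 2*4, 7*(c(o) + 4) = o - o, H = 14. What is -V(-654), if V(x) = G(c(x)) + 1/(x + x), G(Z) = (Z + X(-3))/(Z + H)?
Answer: -2611/6540 ≈ -0.39924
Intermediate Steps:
c(o) = -4 (c(o) = -4 + (o - o)/7 = -4 + (⅐)*0 = -4 + 0 = -4)
X(v) = 8
G(Z) = (8 + Z)/(14 + Z) (G(Z) = (Z + 8)/(Z + 14) = (8 + Z)/(14 + Z))
V(x) = ⅖ + 1/(2*x) (V(x) = (8 - 4)/(14 - 4) + 1/(x + x) = 4/10 + 1/(2*x) = (⅒)*4 + 1/(2*x) = ⅖ + 1/(2*x))
-V(-654) = -(5 + 4*(-654))/(10*(-654)) = -(-1)*(5 - 2616)/(10*654) = -(-1)*(-2611)/(10*654) = -1*2611/6540 = -2611/6540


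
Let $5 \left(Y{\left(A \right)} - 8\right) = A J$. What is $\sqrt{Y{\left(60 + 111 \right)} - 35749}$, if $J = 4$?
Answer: $\frac{i \sqrt{890105}}{5} \approx 188.69 i$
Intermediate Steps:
$Y{\left(A \right)} = 8 + \frac{4 A}{5}$ ($Y{\left(A \right)} = 8 + \frac{A 4}{5} = 8 + \frac{4 A}{5}$)
$\sqrt{Y{\left(60 + 111 \right)} - 35749} = \sqrt{\left(8 + \frac{4 \left(60 + 111\right)}{5}\right) - 35749} = \sqrt{\left(8 + \frac{4}{5} \cdot 171\right) - 35749} = \sqrt{\left(8 + \frac{684}{5}\right) - 35749} = \sqrt{\frac{724}{5} - 35749} = \sqrt{- \frac{178021}{5}} = \frac{i \sqrt{890105}}{5}$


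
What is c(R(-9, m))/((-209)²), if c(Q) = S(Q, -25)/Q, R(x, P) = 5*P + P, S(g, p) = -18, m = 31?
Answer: -3/1354111 ≈ -2.2155e-6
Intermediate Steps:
R(x, P) = 6*P
c(Q) = -18/Q
c(R(-9, m))/((-209)²) = (-18/(6*31))/((-209)²) = -18/186/43681 = -18*1/186*(1/43681) = -3/31*1/43681 = -3/1354111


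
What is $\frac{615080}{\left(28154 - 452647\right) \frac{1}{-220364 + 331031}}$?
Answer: $- \frac{68069058360}{424493} \approx -1.6035 \cdot 10^{5}$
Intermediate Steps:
$\frac{615080}{\left(28154 - 452647\right) \frac{1}{-220364 + 331031}} = \frac{615080}{\left(-424493\right) \frac{1}{110667}} = \frac{615080}{- \frac{424493}{110667}} = 615080 \left(- \frac{110667}{424493}\right) = - \frac{68069058360}{424493}$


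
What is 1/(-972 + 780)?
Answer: -1/192 ≈ -0.0052083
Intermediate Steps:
1/(-972 + 780) = 1/(-192) = -1/192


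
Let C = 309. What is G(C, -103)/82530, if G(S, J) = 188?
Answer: 94/41265 ≈ 0.0022780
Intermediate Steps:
G(C, -103)/82530 = 188/82530 = 188*(1/82530) = 94/41265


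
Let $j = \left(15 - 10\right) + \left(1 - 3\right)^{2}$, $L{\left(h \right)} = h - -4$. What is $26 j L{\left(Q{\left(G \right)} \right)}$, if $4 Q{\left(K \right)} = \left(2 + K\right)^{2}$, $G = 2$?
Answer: $1872$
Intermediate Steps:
$Q{\left(K \right)} = \frac{\left(2 + K\right)^{2}}{4}$
$L{\left(h \right)} = 4 + h$ ($L{\left(h \right)} = h + 4 = 4 + h$)
$j = 9$ ($j = 5 + \left(-2\right)^{2} = 5 + 4 = 9$)
$26 j L{\left(Q{\left(G \right)} \right)} = 26 \cdot 9 \left(4 + \frac{\left(2 + 2\right)^{2}}{4}\right) = 234 \left(4 + \frac{4^{2}}{4}\right) = 234 \left(4 + \frac{1}{4} \cdot 16\right) = 234 \left(4 + 4\right) = 234 \cdot 8 = 1872$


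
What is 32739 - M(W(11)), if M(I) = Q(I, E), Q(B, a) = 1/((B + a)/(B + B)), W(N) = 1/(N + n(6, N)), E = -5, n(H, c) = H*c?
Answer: 6285889/192 ≈ 32739.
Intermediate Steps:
W(N) = 1/(7*N) (W(N) = 1/(N + 6*N) = 1/(7*N))
Q(B, a) = 2*B/(B + a) (Q(B, a) = 1/((B + a)/((2*B))) = 1/((B + a)*(1/(2*B))) = 1/((B + a)/(2*B)) = 2*B/(B + a))
M(I) = 2*I/(-5 + I) (M(I) = 2*I/(I - 5) = 2*I/(-5 + I))
32739 - M(W(11)) = 32739 - 2*(1/7)/11/(-5 + (1/7)/11) = 32739 - 2*(1/7)*(1/11)/(-5 + (1/7)*(1/11)) = 32739 - 2/(77*(-5 + 1/77)) = 32739 - 2/(77*(-384/77)) = 32739 - 2*(-77)/(77*384) = 32739 - 1*(-1/192) = 32739 + 1/192 = 6285889/192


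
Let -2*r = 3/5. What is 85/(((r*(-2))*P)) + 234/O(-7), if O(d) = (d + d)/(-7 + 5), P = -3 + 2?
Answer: -2273/21 ≈ -108.24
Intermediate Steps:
P = -1
r = -3/10 (r = -3/(2*5) = -1/2*3/5 = -3/10 ≈ -0.30000)
O(d) = -d (O(d) = (2*d)/(-2) = (2*d)*(-1/2) = -d)
85/(((r*(-2))*P)) + 234/O(-7) = 85/((-3/10*(-2)*(-1))) + 234/((-1*(-7))) = 85/(((3/5)*(-1))) + 234/7 = 85/(-3/5) + 234*(1/7) = 85*(-5/3) + 234/7 = -425/3 + 234/7 = -2273/21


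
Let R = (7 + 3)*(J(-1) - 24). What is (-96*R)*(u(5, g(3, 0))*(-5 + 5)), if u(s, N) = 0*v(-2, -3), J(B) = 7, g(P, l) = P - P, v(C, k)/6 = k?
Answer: 0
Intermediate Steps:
v(C, k) = 6*k
g(P, l) = 0
u(s, N) = 0 (u(s, N) = 0*(6*(-3)) = 0*(-18) = 0)
R = -170 (R = (7 + 3)*(7 - 24) = 10*(-17) = -170)
(-96*R)*(u(5, g(3, 0))*(-5 + 5)) = (-96*(-170))*(0*(-5 + 5)) = 16320*(0*0) = 16320*0 = 0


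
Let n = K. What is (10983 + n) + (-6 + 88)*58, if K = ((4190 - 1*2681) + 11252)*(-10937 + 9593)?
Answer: -17135045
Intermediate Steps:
K = -17150784 (K = ((4190 - 2681) + 11252)*(-1344) = (1509 + 11252)*(-1344) = 12761*(-1344) = -17150784)
n = -17150784
(10983 + n) + (-6 + 88)*58 = (10983 - 17150784) + (-6 + 88)*58 = -17139801 + 82*58 = -17139801 + 4756 = -17135045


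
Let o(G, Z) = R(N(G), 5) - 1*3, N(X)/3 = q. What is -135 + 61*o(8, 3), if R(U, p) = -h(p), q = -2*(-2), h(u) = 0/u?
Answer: -318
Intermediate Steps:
h(u) = 0
q = 4
N(X) = 12 (N(X) = 3*4 = 12)
R(U, p) = 0 (R(U, p) = -1*0 = 0)
o(G, Z) = -3 (o(G, Z) = 0 - 1*3 = 0 - 3 = -3)
-135 + 61*o(8, 3) = -135 + 61*(-3) = -135 - 183 = -318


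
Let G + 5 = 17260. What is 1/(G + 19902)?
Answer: 1/37157 ≈ 2.6913e-5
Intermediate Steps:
G = 17255 (G = -5 + 17260 = 17255)
1/(G + 19902) = 1/(17255 + 19902) = 1/37157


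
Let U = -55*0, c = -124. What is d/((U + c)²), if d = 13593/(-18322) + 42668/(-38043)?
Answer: -1298881595/10717438656096 ≈ -0.00012119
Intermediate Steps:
U = 0
d = -1298881595/697023846 (d = 13593*(-1/18322) + 42668*(-1/38043) = -13593/18322 - 42668/38043 = -1298881595/697023846 ≈ -1.8635)
d/((U + c)²) = -1298881595/(697023846*(0 - 124)²) = -1298881595/(697023846*((-124)²)) = -1298881595/697023846/15376 = -1298881595/697023846*1/15376 = -1298881595/10717438656096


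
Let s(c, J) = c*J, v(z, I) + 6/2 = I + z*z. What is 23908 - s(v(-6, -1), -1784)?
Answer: 80996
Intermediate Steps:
v(z, I) = -3 + I + z² (v(z, I) = -3 + (I + z*z) = -3 + (I + z²) = -3 + I + z²)
s(c, J) = J*c
23908 - s(v(-6, -1), -1784) = 23908 - (-1784)*(-3 - 1 + (-6)²) = 23908 - (-1784)*(-3 - 1 + 36) = 23908 - (-1784)*32 = 23908 - 1*(-57088) = 23908 + 57088 = 80996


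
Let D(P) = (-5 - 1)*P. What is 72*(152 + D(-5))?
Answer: 13104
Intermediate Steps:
D(P) = -6*P
72*(152 + D(-5)) = 72*(152 - 6*(-5)) = 72*(152 + 30) = 72*182 = 13104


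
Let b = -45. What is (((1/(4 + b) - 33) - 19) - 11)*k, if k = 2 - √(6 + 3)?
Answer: 2584/41 ≈ 63.024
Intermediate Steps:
k = -1 (k = 2 - √9 = 2 - 1*3 = 2 - 3 = -1)
(((1/(4 + b) - 33) - 19) - 11)*k = (((1/(4 - 45) - 33) - 19) - 11)*(-1) = (((1/(-41) - 33) - 19) - 11)*(-1) = (((-1/41 - 33) - 19) - 11)*(-1) = ((-1354/41 - 19) - 11)*(-1) = (-2133/41 - 11)*(-1) = -2584/41*(-1) = 2584/41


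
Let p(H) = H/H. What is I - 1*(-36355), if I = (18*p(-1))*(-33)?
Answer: 35761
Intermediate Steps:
p(H) = 1
I = -594 (I = (18*1)*(-33) = 18*(-33) = -594)
I - 1*(-36355) = -594 - 1*(-36355) = -594 + 36355 = 35761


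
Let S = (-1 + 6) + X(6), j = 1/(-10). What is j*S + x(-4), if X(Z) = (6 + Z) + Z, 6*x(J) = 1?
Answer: -32/15 ≈ -2.1333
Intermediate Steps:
x(J) = 1/6 (x(J) = (1/6)*1 = 1/6)
X(Z) = 6 + 2*Z
j = -1/10 ≈ -0.10000
S = 23 (S = (-1 + 6) + (6 + 2*6) = 5 + (6 + 12) = 5 + 18 = 23)
j*S + x(-4) = -1/10*23 + 1/6 = -23/10 + 1/6 = -32/15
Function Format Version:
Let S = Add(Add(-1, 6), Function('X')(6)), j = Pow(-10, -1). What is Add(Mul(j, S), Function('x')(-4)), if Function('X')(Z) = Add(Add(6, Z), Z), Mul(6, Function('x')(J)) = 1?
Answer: Rational(-32, 15) ≈ -2.1333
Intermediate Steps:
Function('x')(J) = Rational(1, 6) (Function('x')(J) = Mul(Rational(1, 6), 1) = Rational(1, 6))
Function('X')(Z) = Add(6, Mul(2, Z))
j = Rational(-1, 10) ≈ -0.10000
S = 23 (S = Add(Add(-1, 6), Add(6, Mul(2, 6))) = Add(5, Add(6, 12)) = Add(5, 18) = 23)
Add(Mul(j, S), Function('x')(-4)) = Add(Mul(Rational(-1, 10), 23), Rational(1, 6)) = Add(Rational(-23, 10), Rational(1, 6)) = Rational(-32, 15)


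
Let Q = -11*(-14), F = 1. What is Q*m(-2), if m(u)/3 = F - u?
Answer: 1386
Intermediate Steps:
Q = 154
m(u) = 3 - 3*u (m(u) = 3*(1 - u) = 3 - 3*u)
Q*m(-2) = 154*(3 - 3*(-2)) = 154*(3 + 6) = 154*9 = 1386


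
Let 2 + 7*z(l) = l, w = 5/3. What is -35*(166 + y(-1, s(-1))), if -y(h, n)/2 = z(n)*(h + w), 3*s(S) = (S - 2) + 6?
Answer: -17450/3 ≈ -5816.7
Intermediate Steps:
w = 5/3 (w = 5*(1/3) = 5/3 ≈ 1.6667)
z(l) = -2/7 + l/7
s(S) = 4/3 + S/3 (s(S) = ((S - 2) + 6)/3 = ((-2 + S) + 6)/3 = (4 + S)/3 = 4/3 + S/3)
y(h, n) = -2*(-2/7 + n/7)*(5/3 + h) (y(h, n) = -2*(-2/7 + n/7)*(h + 5/3) = -2*(-2/7 + n/7)*(5/3 + h))
-35*(166 + y(-1, s(-1))) = -35*(166 - 2*(-2 + (4/3 + (1/3)*(-1)))*(5 + 3*(-1))/21) = -35*(166 - 2*(-2 + (4/3 - 1/3))*(5 - 3)/21) = -35*(166 - 2/21*(-2 + 1)*2) = -35*(166 - 2/21*(-1)*2) = -35*(166 + 4/21) = -35*3490/21 = -17450/3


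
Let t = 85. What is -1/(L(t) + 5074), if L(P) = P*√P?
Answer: -5074/25131351 + 85*√85/25131351 ≈ -0.00017072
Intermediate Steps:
L(P) = P^(3/2)
-1/(L(t) + 5074) = -1/(85^(3/2) + 5074) = -1/(85*√85 + 5074) = -1/(5074 + 85*√85)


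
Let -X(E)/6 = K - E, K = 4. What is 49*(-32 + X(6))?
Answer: -980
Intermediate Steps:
X(E) = -24 + 6*E (X(E) = -6*(4 - E) = -24 + 6*E)
49*(-32 + X(6)) = 49*(-32 + (-24 + 6*6)) = 49*(-32 + (-24 + 36)) = 49*(-32 + 12) = 49*(-20) = -980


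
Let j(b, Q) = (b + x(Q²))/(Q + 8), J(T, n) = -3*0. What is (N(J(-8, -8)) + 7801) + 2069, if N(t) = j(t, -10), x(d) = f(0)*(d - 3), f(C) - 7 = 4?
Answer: 18673/2 ≈ 9336.5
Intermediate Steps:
f(C) = 11 (f(C) = 7 + 4 = 11)
J(T, n) = 0
x(d) = -33 + 11*d (x(d) = 11*(d - 3) = 11*(-3 + d) = -33 + 11*d)
j(b, Q) = (-33 + b + 11*Q²)/(8 + Q) (j(b, Q) = (b + (-33 + 11*Q²))/(Q + 8) = (-33 + b + 11*Q²)/(8 + Q))
N(t) = -1067/2 - t/2 (N(t) = (-33 + t + 11*(-10)²)/(8 - 10) = (-33 + t + 11*100)/(-2) = -(-33 + t + 1100)/2 = -(1067 + t)/2 = -1067/2 - t/2)
(N(J(-8, -8)) + 7801) + 2069 = ((-1067/2 - ½*0) + 7801) + 2069 = ((-1067/2 + 0) + 7801) + 2069 = (-1067/2 + 7801) + 2069 = 14535/2 + 2069 = 18673/2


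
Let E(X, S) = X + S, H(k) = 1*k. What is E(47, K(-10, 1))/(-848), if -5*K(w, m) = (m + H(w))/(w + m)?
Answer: -117/2120 ≈ -0.055189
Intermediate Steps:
H(k) = k
K(w, m) = -1/5 (K(w, m) = -(m + w)/(5*(w + m)) = -(m + w)/(5*(m + w)) = -1/5*1 = -1/5)
E(X, S) = S + X
E(47, K(-10, 1))/(-848) = (-1/5 + 47)/(-848) = (234/5)*(-1/848) = -117/2120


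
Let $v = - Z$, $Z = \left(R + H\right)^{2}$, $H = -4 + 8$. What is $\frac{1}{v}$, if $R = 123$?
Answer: $- \frac{1}{16129} \approx -6.2 \cdot 10^{-5}$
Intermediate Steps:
$H = 4$
$Z = 16129$ ($Z = \left(123 + 4\right)^{2} = 127^{2} = 16129$)
$v = -16129$ ($v = \left(-1\right) 16129 = -16129$)
$\frac{1}{v} = \frac{1}{-16129} = - \frac{1}{16129}$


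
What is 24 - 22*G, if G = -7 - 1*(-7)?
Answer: 24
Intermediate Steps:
G = 0 (G = -7 + 7 = 0)
24 - 22*G = 24 - 22*0 = 24 + 0 = 24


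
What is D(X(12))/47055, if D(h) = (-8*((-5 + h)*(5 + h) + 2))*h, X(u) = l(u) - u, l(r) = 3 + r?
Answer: 112/15685 ≈ 0.0071406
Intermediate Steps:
X(u) = 3 (X(u) = (3 + u) - u = 3)
D(h) = h*(-16 - 8*(-5 + h)*(5 + h)) (D(h) = (-8*(2 + (-5 + h)*(5 + h)))*h = (-16 - 8*(-5 + h)*(5 + h))*h = h*(-16 - 8*(-5 + h)*(5 + h)))
D(X(12))/47055 = (8*3*(23 - 1*3**2))/47055 = (8*3*(23 - 1*9))*(1/47055) = (8*3*(23 - 9))*(1/47055) = (8*3*14)*(1/47055) = 336*(1/47055) = 112/15685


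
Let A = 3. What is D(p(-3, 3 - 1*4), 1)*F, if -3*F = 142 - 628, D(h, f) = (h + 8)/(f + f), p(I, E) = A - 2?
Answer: 729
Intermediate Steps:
p(I, E) = 1 (p(I, E) = 3 - 2 = 1)
D(h, f) = (8 + h)/(2*f) (D(h, f) = (8 + h)/((2*f)) = (8 + h)*(1/(2*f)) = (8 + h)/(2*f))
F = 162 (F = -(142 - 628)/3 = -1/3*(-486) = 162)
D(p(-3, 3 - 1*4), 1)*F = ((1/2)*(8 + 1)/1)*162 = ((1/2)*1*9)*162 = (9/2)*162 = 729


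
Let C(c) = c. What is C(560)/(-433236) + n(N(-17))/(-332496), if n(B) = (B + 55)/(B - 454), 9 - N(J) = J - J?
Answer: -431407688/333864117135 ≈ -0.0012922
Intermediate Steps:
N(J) = 9 (N(J) = 9 - (J - J) = 9 - 1*0 = 9 + 0 = 9)
n(B) = (55 + B)/(-454 + B)
C(560)/(-433236) + n(N(-17))/(-332496) = 560/(-433236) + ((55 + 9)/(-454 + 9))/(-332496) = 560*(-1/433236) + (64/(-445))*(-1/332496) = -140/108309 - 1/445*64*(-1/332496) = -140/108309 - 64/445*(-1/332496) = -140/108309 + 4/9247545 = -431407688/333864117135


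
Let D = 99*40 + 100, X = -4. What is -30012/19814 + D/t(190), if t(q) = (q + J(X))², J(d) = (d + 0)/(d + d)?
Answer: -2017396286/1438110027 ≈ -1.4028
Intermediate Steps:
J(d) = ½ (J(d) = d/((2*d)) = d*(1/(2*d)) = ½)
D = 4060 (D = 3960 + 100 = 4060)
t(q) = (½ + q)² (t(q) = (q + ½)² = (½ + q)²)
-30012/19814 + D/t(190) = -30012/19814 + 4060/(((1 + 2*190)²/4)) = -30012*1/19814 + 4060/(((1 + 380)²/4)) = -15006/9907 + 4060/(((¼)*381²)) = -15006/9907 + 4060/(((¼)*145161)) = -15006/9907 + 4060/(145161/4) = -15006/9907 + 4060*(4/145161) = -15006/9907 + 16240/145161 = -2017396286/1438110027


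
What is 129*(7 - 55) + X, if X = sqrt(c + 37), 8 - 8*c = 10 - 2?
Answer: -6192 + sqrt(37) ≈ -6185.9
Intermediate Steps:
c = 0 (c = 1 - (10 - 2)/8 = 1 - 1/8*8 = 1 - 1 = 0)
X = sqrt(37) (X = sqrt(0 + 37) = sqrt(37) ≈ 6.0828)
129*(7 - 55) + X = 129*(7 - 55) + sqrt(37) = 129*(-48) + sqrt(37) = -6192 + sqrt(37)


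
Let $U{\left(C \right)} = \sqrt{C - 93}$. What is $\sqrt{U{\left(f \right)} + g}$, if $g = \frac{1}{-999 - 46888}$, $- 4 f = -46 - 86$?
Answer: $\frac{\sqrt{-47887 + 4586329538 i \sqrt{15}}}{47887} \approx 1.968 + 1.968 i$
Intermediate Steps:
$f = 33$ ($f = - \frac{-46 - 86}{4} = \left(- \frac{1}{4}\right) \left(-132\right) = 33$)
$U{\left(C \right)} = \sqrt{-93 + C}$
$g = - \frac{1}{47887}$ ($g = \frac{1}{-47887} = - \frac{1}{47887} \approx -2.0882 \cdot 10^{-5}$)
$\sqrt{U{\left(f \right)} + g} = \sqrt{\sqrt{-93 + 33} - \frac{1}{47887}} = \sqrt{\sqrt{-60} - \frac{1}{47887}} = \sqrt{2 i \sqrt{15} - \frac{1}{47887}} = \sqrt{- \frac{1}{47887} + 2 i \sqrt{15}}$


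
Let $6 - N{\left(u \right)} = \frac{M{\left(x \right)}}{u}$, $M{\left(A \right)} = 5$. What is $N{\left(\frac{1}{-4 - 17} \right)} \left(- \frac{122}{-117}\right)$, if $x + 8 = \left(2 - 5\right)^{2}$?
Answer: $\frac{4514}{39} \approx 115.74$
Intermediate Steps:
$x = 1$ ($x = -8 + \left(2 - 5\right)^{2} = -8 + \left(-3\right)^{2} = -8 + 9 = 1$)
$N{\left(u \right)} = 6 - \frac{5}{u}$
$N{\left(\frac{1}{-4 - 17} \right)} \left(- \frac{122}{-117}\right) = \left(6 - \frac{5}{\frac{1}{-4 - 17}}\right) \left(- \frac{122}{-117}\right) = \left(6 - \frac{5}{\frac{1}{-21}}\right) \left(\left(-122\right) \left(- \frac{1}{117}\right)\right) = \left(6 - \frac{5}{- \frac{1}{21}}\right) \frac{122}{117} = \left(6 - -105\right) \frac{122}{117} = \left(6 + 105\right) \frac{122}{117} = 111 \cdot \frac{122}{117} = \frac{4514}{39}$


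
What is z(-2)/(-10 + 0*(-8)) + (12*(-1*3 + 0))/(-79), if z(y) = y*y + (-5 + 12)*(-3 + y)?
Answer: 2809/790 ≈ 3.5557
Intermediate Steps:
z(y) = -21 + y² + 7*y (z(y) = y² + 7*(-3 + y) = y² + (-21 + 7*y) = -21 + y² + 7*y)
z(-2)/(-10 + 0*(-8)) + (12*(-1*3 + 0))/(-79) = (-21 + (-2)² + 7*(-2))/(-10 + 0*(-8)) + (12*(-1*3 + 0))/(-79) = (-21 + 4 - 14)/(-10 + 0) + (12*(-3 + 0))*(-1/79) = -31/(-10) + (12*(-3))*(-1/79) = -31*(-⅒) - 36*(-1/79) = 31/10 + 36/79 = 2809/790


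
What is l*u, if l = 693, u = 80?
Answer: 55440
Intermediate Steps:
l*u = 693*80 = 55440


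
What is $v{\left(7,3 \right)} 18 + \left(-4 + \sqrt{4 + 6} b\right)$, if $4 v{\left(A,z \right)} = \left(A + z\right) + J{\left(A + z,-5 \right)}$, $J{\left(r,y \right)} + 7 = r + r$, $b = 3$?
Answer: $\frac{199}{2} + 3 \sqrt{10} \approx 108.99$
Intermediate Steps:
$J{\left(r,y \right)} = -7 + 2 r$ ($J{\left(r,y \right)} = -7 + \left(r + r\right) = -7 + 2 r$)
$v{\left(A,z \right)} = - \frac{7}{4} + \frac{3 A}{4} + \frac{3 z}{4}$ ($v{\left(A,z \right)} = \frac{\left(A + z\right) + \left(-7 + 2 \left(A + z\right)\right)}{4} = \frac{\left(A + z\right) - \left(7 - 2 A - 2 z\right)}{4} = \frac{\left(A + z\right) + \left(-7 + 2 A + 2 z\right)}{4} = \frac{-7 + 3 A + 3 z}{4} = - \frac{7}{4} + \frac{3 A}{4} + \frac{3 z}{4}$)
$v{\left(7,3 \right)} 18 + \left(-4 + \sqrt{4 + 6} b\right) = \left(- \frac{7}{4} + \frac{3}{4} \cdot 7 + \frac{3}{4} \cdot 3\right) 18 - \left(4 - \sqrt{4 + 6} \cdot 3\right) = \left(- \frac{7}{4} + \frac{21}{4} + \frac{9}{4}\right) 18 - \left(4 - \sqrt{10} \cdot 3\right) = \frac{23}{4} \cdot 18 - \left(4 - 3 \sqrt{10}\right) = \frac{207}{2} - \left(4 - 3 \sqrt{10}\right) = \frac{199}{2} + 3 \sqrt{10}$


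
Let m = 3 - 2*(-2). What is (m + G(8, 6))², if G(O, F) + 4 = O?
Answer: 121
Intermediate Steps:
G(O, F) = -4 + O
m = 7 (m = 3 + 4 = 7)
(m + G(8, 6))² = (7 + (-4 + 8))² = (7 + 4)² = 11² = 121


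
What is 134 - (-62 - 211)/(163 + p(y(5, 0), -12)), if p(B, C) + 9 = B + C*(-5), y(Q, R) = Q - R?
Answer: 9873/73 ≈ 135.25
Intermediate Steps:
p(B, C) = -9 + B - 5*C (p(B, C) = -9 + (B + C*(-5)) = -9 + (B - 5*C) = -9 + B - 5*C)
134 - (-62 - 211)/(163 + p(y(5, 0), -12)) = 134 - (-62 - 211)/(163 + (-9 + (5 - 1*0) - 5*(-12))) = 134 - (-273)/(163 + (-9 + (5 + 0) + 60)) = 134 - (-273)/(163 + (-9 + 5 + 60)) = 134 - (-273)/(163 + 56) = 134 - (-273)/219 = 134 - 1*(-91/73) = 134 + 91/73 = 9873/73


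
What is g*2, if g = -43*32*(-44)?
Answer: 121088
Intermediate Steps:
g = 60544 (g = -1376*(-44) = 60544)
g*2 = 60544*2 = 121088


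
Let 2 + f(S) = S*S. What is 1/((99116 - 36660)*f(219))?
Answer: 1/2995327304 ≈ 3.3385e-10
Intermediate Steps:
f(S) = -2 + S**2 (f(S) = -2 + S*S = -2 + S**2)
1/((99116 - 36660)*f(219)) = 1/((99116 - 36660)*(-2 + 219**2)) = 1/(62456*(-2 + 47961)) = (1/62456)/47959 = (1/62456)*(1/47959) = 1/2995327304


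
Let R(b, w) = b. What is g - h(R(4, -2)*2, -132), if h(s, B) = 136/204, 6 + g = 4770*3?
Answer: 42910/3 ≈ 14303.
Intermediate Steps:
g = 14304 (g = -6 + 4770*3 = -6 + 14310 = 14304)
h(s, B) = ⅔ (h(s, B) = 136*(1/204) = ⅔)
g - h(R(4, -2)*2, -132) = 14304 - 1*⅔ = 14304 - ⅔ = 42910/3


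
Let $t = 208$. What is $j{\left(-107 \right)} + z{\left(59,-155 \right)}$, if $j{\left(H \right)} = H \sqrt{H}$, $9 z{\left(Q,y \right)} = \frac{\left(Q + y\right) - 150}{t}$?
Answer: $- \frac{41}{312} - 107 i \sqrt{107} \approx -0.13141 - 1106.8 i$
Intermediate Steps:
$z{\left(Q,y \right)} = - \frac{25}{312} + \frac{Q}{1872} + \frac{y}{1872}$ ($z{\left(Q,y \right)} = \frac{\left(\left(Q + y\right) - 150\right) \frac{1}{208}}{9} = \frac{\left(-150 + Q + y\right) \frac{1}{208}}{9} = \frac{- \frac{75}{104} + \frac{Q}{208} + \frac{y}{208}}{9} = - \frac{25}{312} + \frac{Q}{1872} + \frac{y}{1872}$)
$j{\left(H \right)} = H^{\frac{3}{2}}$
$j{\left(-107 \right)} + z{\left(59,-155 \right)} = \left(-107\right)^{\frac{3}{2}} + \left(- \frac{25}{312} + \frac{1}{1872} \cdot 59 + \frac{1}{1872} \left(-155\right)\right) = - 107 i \sqrt{107} - \frac{41}{312} = - \frac{41}{312} - 107 i \sqrt{107}$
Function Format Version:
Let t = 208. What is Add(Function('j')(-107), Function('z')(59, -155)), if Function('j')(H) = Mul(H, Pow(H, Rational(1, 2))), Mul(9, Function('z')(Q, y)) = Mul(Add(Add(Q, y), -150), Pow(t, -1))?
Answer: Add(Rational(-41, 312), Mul(-107, I, Pow(107, Rational(1, 2)))) ≈ Add(-0.13141, Mul(-1106.8, I))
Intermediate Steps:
Function('z')(Q, y) = Add(Rational(-25, 312), Mul(Rational(1, 1872), Q), Mul(Rational(1, 1872), y)) (Function('z')(Q, y) = Mul(Rational(1, 9), Mul(Add(Add(Q, y), -150), Pow(208, -1))) = Mul(Rational(1, 9), Mul(Add(-150, Q, y), Rational(1, 208))) = Mul(Rational(1, 9), Add(Rational(-75, 104), Mul(Rational(1, 208), Q), Mul(Rational(1, 208), y))) = Add(Rational(-25, 312), Mul(Rational(1, 1872), Q), Mul(Rational(1, 1872), y)))
Function('j')(H) = Pow(H, Rational(3, 2))
Add(Function('j')(-107), Function('z')(59, -155)) = Add(Pow(-107, Rational(3, 2)), Add(Rational(-25, 312), Mul(Rational(1, 1872), 59), Mul(Rational(1, 1872), -155))) = Add(Mul(-107, I, Pow(107, Rational(1, 2))), Add(Rational(-25, 312), Rational(59, 1872), Rational(-155, 1872))) = Add(Mul(-107, I, Pow(107, Rational(1, 2))), Rational(-41, 312)) = Add(Rational(-41, 312), Mul(-107, I, Pow(107, Rational(1, 2))))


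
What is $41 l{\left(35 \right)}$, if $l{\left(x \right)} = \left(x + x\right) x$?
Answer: $100450$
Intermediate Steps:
$l{\left(x \right)} = 2 x^{2}$ ($l{\left(x \right)} = 2 x x = 2 x^{2}$)
$41 l{\left(35 \right)} = 41 \cdot 2 \cdot 35^{2} = 41 \cdot 2 \cdot 1225 = 41 \cdot 2450 = 100450$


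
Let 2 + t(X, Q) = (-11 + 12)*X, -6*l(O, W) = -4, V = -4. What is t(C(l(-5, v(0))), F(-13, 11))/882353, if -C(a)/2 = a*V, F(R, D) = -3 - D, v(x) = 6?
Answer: 10/2647059 ≈ 3.7778e-6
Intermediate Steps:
l(O, W) = 2/3 (l(O, W) = -1/6*(-4) = 2/3)
C(a) = 8*a (C(a) = -2*a*(-4) = -(-8)*a = 8*a)
t(X, Q) = -2 + X (t(X, Q) = -2 + (-11 + 12)*X = -2 + 1*X = -2 + X)
t(C(l(-5, v(0))), F(-13, 11))/882353 = (-2 + 8*(2/3))/882353 = (-2 + 16/3)*(1/882353) = (10/3)*(1/882353) = 10/2647059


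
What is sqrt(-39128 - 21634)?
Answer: I*sqrt(60762) ≈ 246.5*I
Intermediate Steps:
sqrt(-39128 - 21634) = sqrt(-60762) = I*sqrt(60762)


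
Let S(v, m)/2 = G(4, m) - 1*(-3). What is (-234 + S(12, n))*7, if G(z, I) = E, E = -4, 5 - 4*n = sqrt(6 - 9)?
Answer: -1652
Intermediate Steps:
n = 5/4 - I*sqrt(3)/4 (n = 5/4 - sqrt(6 - 9)/4 = 5/4 - I*sqrt(3)/4 ≈ 1.25 - 0.43301*I)
G(z, I) = -4
S(v, m) = -2 (S(v, m) = 2*(-4 - 1*(-3)) = 2*(-4 + 3) = 2*(-1) = -2)
(-234 + S(12, n))*7 = (-234 - 2)*7 = -236*7 = -1652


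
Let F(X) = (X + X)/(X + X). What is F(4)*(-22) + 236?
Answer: 214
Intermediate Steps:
F(X) = 1 (F(X) = (2*X)/((2*X)) = (2*X)*(1/(2*X)) = 1)
F(4)*(-22) + 236 = 1*(-22) + 236 = -22 + 236 = 214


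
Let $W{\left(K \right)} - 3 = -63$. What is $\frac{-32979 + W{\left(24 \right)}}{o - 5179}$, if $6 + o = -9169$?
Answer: $\frac{33039}{14354} \approx 2.3017$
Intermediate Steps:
$W{\left(K \right)} = -60$ ($W{\left(K \right)} = 3 - 63 = -60$)
$o = -9175$ ($o = -6 - 9169 = -9175$)
$\frac{-32979 + W{\left(24 \right)}}{o - 5179} = \frac{-32979 - 60}{-9175 - 5179} = - \frac{33039}{-14354} = \left(-33039\right) \left(- \frac{1}{14354}\right) = \frac{33039}{14354}$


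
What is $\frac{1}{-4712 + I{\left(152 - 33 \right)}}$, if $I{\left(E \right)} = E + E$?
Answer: $- \frac{1}{4474} \approx -0.00022351$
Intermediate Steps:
$I{\left(E \right)} = 2 E$
$\frac{1}{-4712 + I{\left(152 - 33 \right)}} = \frac{1}{-4712 + 2 \left(152 - 33\right)} = \frac{1}{-4712 + 2 \cdot 119} = \frac{1}{-4712 + 238} = \frac{1}{-4474} = - \frac{1}{4474}$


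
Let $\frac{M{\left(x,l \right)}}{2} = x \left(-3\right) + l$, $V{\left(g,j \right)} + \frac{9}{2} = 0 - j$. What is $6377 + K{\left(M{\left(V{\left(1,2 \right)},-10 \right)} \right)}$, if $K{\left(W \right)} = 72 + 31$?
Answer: $6480$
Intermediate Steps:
$V{\left(g,j \right)} = - \frac{9}{2} - j$ ($V{\left(g,j \right)} = - \frac{9}{2} + \left(0 - j\right) = - \frac{9}{2} - j$)
$M{\left(x,l \right)} = - 6 x + 2 l$ ($M{\left(x,l \right)} = 2 \left(x \left(-3\right) + l\right) = 2 \left(- 3 x + l\right) = 2 \left(l - 3 x\right) = - 6 x + 2 l$)
$K{\left(W \right)} = 103$
$6377 + K{\left(M{\left(V{\left(1,2 \right)},-10 \right)} \right)} = 6377 + 103 = 6480$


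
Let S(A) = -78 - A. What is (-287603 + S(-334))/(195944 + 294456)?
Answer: -287347/490400 ≈ -0.58594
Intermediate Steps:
(-287603 + S(-334))/(195944 + 294456) = (-287603 + (-78 - 1*(-334)))/(195944 + 294456) = (-287603 + (-78 + 334))/490400 = (-287603 + 256)*(1/490400) = -287347*1/490400 = -287347/490400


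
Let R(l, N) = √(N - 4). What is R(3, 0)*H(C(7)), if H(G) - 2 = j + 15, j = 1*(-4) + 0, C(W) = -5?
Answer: 26*I ≈ 26.0*I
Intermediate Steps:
R(l, N) = √(-4 + N)
j = -4 (j = -4 + 0 = -4)
H(G) = 13 (H(G) = 2 + (-4 + 15) = 2 + 11 = 13)
R(3, 0)*H(C(7)) = √(-4 + 0)*13 = √(-4)*13 = (2*I)*13 = 26*I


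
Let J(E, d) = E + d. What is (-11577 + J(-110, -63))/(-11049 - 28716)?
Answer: 2350/7953 ≈ 0.29549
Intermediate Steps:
(-11577 + J(-110, -63))/(-11049 - 28716) = (-11577 + (-110 - 63))/(-11049 - 28716) = (-11577 - 173)/(-39765) = -11750*(-1/39765) = 2350/7953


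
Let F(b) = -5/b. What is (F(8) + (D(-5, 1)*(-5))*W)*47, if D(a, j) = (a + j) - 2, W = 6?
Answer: 67445/8 ≈ 8430.6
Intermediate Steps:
D(a, j) = -2 + a + j
(F(8) + (D(-5, 1)*(-5))*W)*47 = (-5/8 + ((-2 - 5 + 1)*(-5))*6)*47 = (-5*1/8 - 6*(-5)*6)*47 = (-5/8 + 30*6)*47 = (-5/8 + 180)*47 = (1435/8)*47 = 67445/8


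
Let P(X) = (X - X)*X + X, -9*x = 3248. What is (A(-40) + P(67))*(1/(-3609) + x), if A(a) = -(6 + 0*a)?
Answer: -79449389/3609 ≈ -22014.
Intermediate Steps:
x = -3248/9 (x = -⅑*3248 = -3248/9 ≈ -360.89)
A(a) = -6 (A(a) = -(6 + 0) = -1*6 = -6)
P(X) = X (P(X) = 0*X + X = 0 + X = X)
(A(-40) + P(67))*(1/(-3609) + x) = (-6 + 67)*(1/(-3609) - 3248/9) = 61*(-1/3609 - 3248/9) = 61*(-1302449/3609) = -79449389/3609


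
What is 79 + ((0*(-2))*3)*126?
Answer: 79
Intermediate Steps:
79 + ((0*(-2))*3)*126 = 79 + (0*3)*126 = 79 + 0*126 = 79 + 0 = 79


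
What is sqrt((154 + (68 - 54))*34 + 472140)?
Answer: 2*sqrt(119463) ≈ 691.27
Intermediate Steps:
sqrt((154 + (68 - 54))*34 + 472140) = sqrt((154 + 14)*34 + 472140) = sqrt(168*34 + 472140) = sqrt(5712 + 472140) = sqrt(477852) = 2*sqrt(119463)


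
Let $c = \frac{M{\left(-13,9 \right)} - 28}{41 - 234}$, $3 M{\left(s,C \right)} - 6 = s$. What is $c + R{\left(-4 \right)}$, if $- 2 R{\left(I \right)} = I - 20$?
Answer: $\frac{7039}{579} \approx 12.157$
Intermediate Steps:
$R{\left(I \right)} = 10 - \frac{I}{2}$ ($R{\left(I \right)} = - \frac{I - 20}{2} = - \frac{-20 + I}{2} = 10 - \frac{I}{2}$)
$M{\left(s,C \right)} = 2 + \frac{s}{3}$
$c = \frac{91}{579}$ ($c = \frac{\left(2 + \frac{1}{3} \left(-13\right)\right) - 28}{41 - 234} = \frac{\left(2 - \frac{13}{3}\right) - 28}{-193} = \left(- \frac{7}{3} - 28\right) \left(- \frac{1}{193}\right) = \left(- \frac{91}{3}\right) \left(- \frac{1}{193}\right) = \frac{91}{579} \approx 0.15717$)
$c + R{\left(-4 \right)} = \frac{91}{579} + \left(10 - -2\right) = \frac{91}{579} + \left(10 + 2\right) = \frac{91}{579} + 12 = \frac{7039}{579}$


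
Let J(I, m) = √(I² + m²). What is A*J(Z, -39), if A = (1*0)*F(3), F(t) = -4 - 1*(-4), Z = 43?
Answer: 0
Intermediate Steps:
F(t) = 0 (F(t) = -4 + 4 = 0)
A = 0 (A = (1*0)*0 = 0*0 = 0)
A*J(Z, -39) = 0*√(43² + (-39)²) = 0*√(1849 + 1521) = 0*√3370 = 0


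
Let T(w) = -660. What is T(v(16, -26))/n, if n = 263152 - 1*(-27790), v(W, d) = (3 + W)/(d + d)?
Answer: -330/145471 ≈ -0.0022685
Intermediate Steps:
v(W, d) = (3 + W)/(2*d) (v(W, d) = (3 + W)/((2*d)) = (3 + W)*(1/(2*d)) = (3 + W)/(2*d))
n = 290942 (n = 263152 + 27790 = 290942)
T(v(16, -26))/n = -660/290942 = -660*1/290942 = -330/145471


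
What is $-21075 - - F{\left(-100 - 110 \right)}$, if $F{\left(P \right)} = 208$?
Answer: $-20867$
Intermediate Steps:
$-21075 - - F{\left(-100 - 110 \right)} = -21075 - \left(-1\right) 208 = -21075 - -208 = -21075 + 208 = -20867$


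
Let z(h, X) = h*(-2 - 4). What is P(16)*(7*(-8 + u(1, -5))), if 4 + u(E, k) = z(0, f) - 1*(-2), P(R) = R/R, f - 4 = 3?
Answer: -70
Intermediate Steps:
f = 7 (f = 4 + 3 = 7)
z(h, X) = -6*h (z(h, X) = h*(-6) = -6*h)
P(R) = 1
u(E, k) = -2 (u(E, k) = -4 + (-6*0 - 1*(-2)) = -4 + (0 + 2) = -4 + 2 = -2)
P(16)*(7*(-8 + u(1, -5))) = 1*(7*(-8 - 2)) = 1*(7*(-10)) = 1*(-70) = -70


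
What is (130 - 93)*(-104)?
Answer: -3848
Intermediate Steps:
(130 - 93)*(-104) = 37*(-104) = -3848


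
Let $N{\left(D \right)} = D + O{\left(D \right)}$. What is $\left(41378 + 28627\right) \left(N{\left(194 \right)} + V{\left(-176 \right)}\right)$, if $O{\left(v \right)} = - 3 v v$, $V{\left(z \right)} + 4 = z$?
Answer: $-7903144470$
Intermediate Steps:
$V{\left(z \right)} = -4 + z$
$O{\left(v \right)} = - 3 v^{2}$
$N{\left(D \right)} = D - 3 D^{2}$
$\left(41378 + 28627\right) \left(N{\left(194 \right)} + V{\left(-176 \right)}\right) = \left(41378 + 28627\right) \left(194 \left(1 - 582\right) - 180\right) = 70005 \left(194 \left(1 - 582\right) - 180\right) = 70005 \left(194 \left(-581\right) - 180\right) = 70005 \left(-112714 - 180\right) = 70005 \left(-112894\right) = -7903144470$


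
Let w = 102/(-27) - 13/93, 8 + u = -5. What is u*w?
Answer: 14209/279 ≈ 50.928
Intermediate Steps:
u = -13 (u = -8 - 5 = -13)
w = -1093/279 (w = 102*(-1/27) - 13*1/93 = -34/9 - 13/93 = -1093/279 ≈ -3.9176)
u*w = -13*(-1093/279) = 14209/279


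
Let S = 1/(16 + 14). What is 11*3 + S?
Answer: 991/30 ≈ 33.033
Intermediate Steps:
S = 1/30 ≈ 0.033333
11*3 + S = 11*3 + 1/30 = 33 + 1/30 = 991/30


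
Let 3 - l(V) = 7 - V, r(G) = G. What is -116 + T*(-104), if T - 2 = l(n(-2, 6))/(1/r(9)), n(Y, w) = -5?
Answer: 8100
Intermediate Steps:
l(V) = -4 + V (l(V) = 3 - (7 - V) = 3 + (-7 + V) = -4 + V)
T = -79 (T = 2 + (-4 - 5)/(1/9) = 2 - 9/1/9 = 2 - 9*9 = 2 - 81 = -79)
-116 + T*(-104) = -116 - 79*(-104) = -116 + 8216 = 8100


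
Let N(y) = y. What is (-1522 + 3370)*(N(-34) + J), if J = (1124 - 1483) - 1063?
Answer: -2690688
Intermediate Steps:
J = -1422 (J = -359 - 1063 = -1422)
(-1522 + 3370)*(N(-34) + J) = (-1522 + 3370)*(-34 - 1422) = 1848*(-1456) = -2690688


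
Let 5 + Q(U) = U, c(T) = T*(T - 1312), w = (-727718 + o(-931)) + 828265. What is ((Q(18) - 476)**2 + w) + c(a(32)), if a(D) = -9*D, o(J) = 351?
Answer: 776067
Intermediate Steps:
w = 100898 (w = (-727718 + 351) + 828265 = -727367 + 828265 = 100898)
c(T) = T*(-1312 + T)
Q(U) = -5 + U
((Q(18) - 476)**2 + w) + c(a(32)) = (((-5 + 18) - 476)**2 + 100898) + (-9*32)*(-1312 - 9*32) = ((13 - 476)**2 + 100898) - 288*(-1312 - 288) = ((-463)**2 + 100898) - 288*(-1600) = (214369 + 100898) + 460800 = 315267 + 460800 = 776067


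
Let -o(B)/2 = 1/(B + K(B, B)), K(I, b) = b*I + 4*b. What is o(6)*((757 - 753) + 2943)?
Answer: -2947/33 ≈ -89.303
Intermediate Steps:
K(I, b) = 4*b + I*b (K(I, b) = I*b + 4*b = 4*b + I*b)
o(B) = -2/(B + B*(4 + B))
o(6)*((757 - 753) + 2943) = (-2/(6*(5 + 6)))*((757 - 753) + 2943) = (-2*⅙/11)*(4 + 2943) = -2*⅙*1/11*2947 = -1/33*2947 = -2947/33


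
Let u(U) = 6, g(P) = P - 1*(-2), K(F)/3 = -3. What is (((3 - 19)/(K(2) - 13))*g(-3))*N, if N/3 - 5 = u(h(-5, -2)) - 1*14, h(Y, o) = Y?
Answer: 72/11 ≈ 6.5455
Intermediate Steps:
K(F) = -9 (K(F) = 3*(-3) = -9)
g(P) = 2 + P (g(P) = P + 2 = 2 + P)
N = -9 (N = 15 + 3*(6 - 1*14) = 15 + 3*(6 - 14) = 15 + 3*(-8) = 15 - 24 = -9)
(((3 - 19)/(K(2) - 13))*g(-3))*N = (((3 - 19)/(-9 - 13))*(2 - 3))*(-9) = (-16/(-22)*(-1))*(-9) = (-16*(-1/22)*(-1))*(-9) = ((8/11)*(-1))*(-9) = -8/11*(-9) = 72/11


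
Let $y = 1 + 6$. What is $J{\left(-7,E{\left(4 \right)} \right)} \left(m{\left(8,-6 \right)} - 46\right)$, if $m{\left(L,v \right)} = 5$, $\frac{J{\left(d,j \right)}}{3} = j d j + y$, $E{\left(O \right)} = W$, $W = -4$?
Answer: $12915$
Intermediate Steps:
$y = 7$
$E{\left(O \right)} = -4$
$J{\left(d,j \right)} = 21 + 3 d j^{2}$ ($J{\left(d,j \right)} = 3 \left(j d j + 7\right) = 3 \left(d j j + 7\right) = 3 \left(d j^{2} + 7\right) = 3 \left(7 + d j^{2}\right) = 21 + 3 d j^{2}$)
$J{\left(-7,E{\left(4 \right)} \right)} \left(m{\left(8,-6 \right)} - 46\right) = \left(21 + 3 \left(-7\right) \left(-4\right)^{2}\right) \left(5 - 46\right) = \left(21 + 3 \left(-7\right) 16\right) \left(-41\right) = \left(21 - 336\right) \left(-41\right) = \left(-315\right) \left(-41\right) = 12915$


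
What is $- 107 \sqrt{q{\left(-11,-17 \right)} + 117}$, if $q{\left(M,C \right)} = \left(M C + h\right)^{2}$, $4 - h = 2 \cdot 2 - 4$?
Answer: $- 107 \sqrt{36598} \approx -20470.0$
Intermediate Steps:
$h = 4$ ($h = 4 - \left(2 \cdot 2 - 4\right) = 4 - \left(4 - 4\right) = 4 - 0 = 4 + 0 = 4$)
$q{\left(M,C \right)} = \left(4 + C M\right)^{2}$ ($q{\left(M,C \right)} = \left(M C + 4\right)^{2} = \left(C M + 4\right)^{2} = \left(4 + C M\right)^{2}$)
$- 107 \sqrt{q{\left(-11,-17 \right)} + 117} = - 107 \sqrt{\left(4 - -187\right)^{2} + 117} = - 107 \sqrt{\left(4 + 187\right)^{2} + 117} = - 107 \sqrt{191^{2} + 117} = - 107 \sqrt{36481 + 117} = - 107 \sqrt{36598}$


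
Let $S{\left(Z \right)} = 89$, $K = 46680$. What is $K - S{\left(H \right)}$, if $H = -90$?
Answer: $46591$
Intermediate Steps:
$K - S{\left(H \right)} = 46680 - 89 = 46591$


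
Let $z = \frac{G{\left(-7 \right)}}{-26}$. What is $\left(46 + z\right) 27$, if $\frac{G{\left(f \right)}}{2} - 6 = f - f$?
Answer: $\frac{15984}{13} \approx 1229.5$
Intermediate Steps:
$G{\left(f \right)} = 12$ ($G{\left(f \right)} = 12 + 2 \left(f - f\right) = 12 + 2 \cdot 0 = 12 + 0 = 12$)
$z = - \frac{6}{13}$ ($z = \frac{12}{-26} = 12 \left(- \frac{1}{26}\right) = - \frac{6}{13} \approx -0.46154$)
$\left(46 + z\right) 27 = \left(46 - \frac{6}{13}\right) 27 = \frac{592}{13} \cdot 27 = \frac{15984}{13}$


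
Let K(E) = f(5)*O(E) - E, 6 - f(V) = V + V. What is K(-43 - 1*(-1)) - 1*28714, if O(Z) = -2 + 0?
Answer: -28664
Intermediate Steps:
f(V) = 6 - 2*V (f(V) = 6 - (V + V) = 6 - 2*V)
O(Z) = -2
K(E) = 8 - E (K(E) = (6 - 2*5)*(-2) - E = (6 - 10)*(-2) - E = -4*(-2) - E = 8 - E)
K(-43 - 1*(-1)) - 1*28714 = (8 - (-43 - 1*(-1))) - 1*28714 = (8 - (-43 + 1)) - 28714 = (8 - 1*(-42)) - 28714 = (8 + 42) - 28714 = 50 - 28714 = -28664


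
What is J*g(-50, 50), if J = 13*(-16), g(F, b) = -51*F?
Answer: -530400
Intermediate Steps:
J = -208
J*g(-50, 50) = -(-10608)*(-50) = -208*2550 = -530400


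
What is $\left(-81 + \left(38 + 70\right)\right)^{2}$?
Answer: $729$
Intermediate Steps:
$\left(-81 + \left(38 + 70\right)\right)^{2} = \left(-81 + 108\right)^{2} = 27^{2} = 729$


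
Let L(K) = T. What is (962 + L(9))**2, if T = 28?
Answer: 980100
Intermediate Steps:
L(K) = 28
(962 + L(9))**2 = (962 + 28)**2 = 990**2 = 980100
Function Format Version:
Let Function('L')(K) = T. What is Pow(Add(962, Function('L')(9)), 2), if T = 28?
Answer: 980100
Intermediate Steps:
Function('L')(K) = 28
Pow(Add(962, Function('L')(9)), 2) = Pow(Add(962, 28), 2) = Pow(990, 2) = 980100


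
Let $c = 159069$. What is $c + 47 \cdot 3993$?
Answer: $346740$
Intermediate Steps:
$c + 47 \cdot 3993 = 159069 + 47 \cdot 3993 = 159069 + 187671 = 346740$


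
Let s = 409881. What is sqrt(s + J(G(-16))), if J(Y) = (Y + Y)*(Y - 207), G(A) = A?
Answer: sqrt(417017) ≈ 645.77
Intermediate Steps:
J(Y) = 2*Y*(-207 + Y) (J(Y) = (2*Y)*(-207 + Y) = 2*Y*(-207 + Y))
sqrt(s + J(G(-16))) = sqrt(409881 + 2*(-16)*(-207 - 16)) = sqrt(409881 + 2*(-16)*(-223)) = sqrt(409881 + 7136) = sqrt(417017)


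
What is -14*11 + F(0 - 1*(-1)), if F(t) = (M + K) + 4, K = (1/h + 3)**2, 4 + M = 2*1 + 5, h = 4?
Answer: -2183/16 ≈ -136.44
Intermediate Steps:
M = 3 (M = -4 + (2*1 + 5) = -4 + (2 + 5) = -4 + 7 = 3)
K = 169/16 (K = (1/4 + 3)**2 = (13/4)**2 = 169/16 ≈ 10.563)
F(t) = 281/16 (F(t) = (3 + 169/16) + 4 = 217/16 + 4 = 281/16)
-14*11 + F(0 - 1*(-1)) = -14*11 + 281/16 = -154 + 281/16 = -2183/16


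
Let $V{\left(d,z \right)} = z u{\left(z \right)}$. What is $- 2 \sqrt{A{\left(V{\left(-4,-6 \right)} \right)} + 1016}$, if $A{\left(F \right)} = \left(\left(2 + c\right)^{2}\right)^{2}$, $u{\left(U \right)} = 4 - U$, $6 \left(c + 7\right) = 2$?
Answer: $- \frac{4 \sqrt{30178}}{9} \approx -77.208$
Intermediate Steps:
$c = - \frac{20}{3}$ ($c = -7 + \frac{1}{6} \cdot 2 = -7 + \frac{1}{3} = - \frac{20}{3} \approx -6.6667$)
$V{\left(d,z \right)} = z \left(4 - z\right)$
$A{\left(F \right)} = \frac{38416}{81}$ ($A{\left(F \right)} = \left(\left(2 - \frac{20}{3}\right)^{2}\right)^{2} = \left(\left(- \frac{14}{3}\right)^{2}\right)^{2} = \left(\frac{196}{9}\right)^{2} = \frac{38416}{81}$)
$- 2 \sqrt{A{\left(V{\left(-4,-6 \right)} \right)} + 1016} = - 2 \sqrt{\frac{38416}{81} + 1016} = - 2 \sqrt{\frac{120712}{81}} = - 2 \frac{2 \sqrt{30178}}{9} = - \frac{4 \sqrt{30178}}{9}$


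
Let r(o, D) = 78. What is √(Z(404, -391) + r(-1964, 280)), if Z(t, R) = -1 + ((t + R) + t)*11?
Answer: 2*√1166 ≈ 68.293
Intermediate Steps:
Z(t, R) = -1 + 11*R + 22*t (Z(t, R) = -1 + ((R + t) + t)*11 = -1 + (R + 2*t)*11 = -1 + (11*R + 22*t) = -1 + 11*R + 22*t)
√(Z(404, -391) + r(-1964, 280)) = √((-1 + 11*(-391) + 22*404) + 78) = √((-1 - 4301 + 8888) + 78) = √(4586 + 78) = √4664 = 2*√1166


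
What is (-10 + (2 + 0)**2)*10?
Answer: -60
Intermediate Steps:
(-10 + (2 + 0)**2)*10 = (-10 + 2**2)*10 = (-10 + 4)*10 = -6*10 = -60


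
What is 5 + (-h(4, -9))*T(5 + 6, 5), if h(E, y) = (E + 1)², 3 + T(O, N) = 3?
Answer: 5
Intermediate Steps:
T(O, N) = 0 (T(O, N) = -3 + 3 = 0)
h(E, y) = (1 + E)²
5 + (-h(4, -9))*T(5 + 6, 5) = 5 - (1 + 4)²*0 = 5 - 1*5²*0 = 5 - 1*25*0 = 5 - 25*0 = 5 + 0 = 5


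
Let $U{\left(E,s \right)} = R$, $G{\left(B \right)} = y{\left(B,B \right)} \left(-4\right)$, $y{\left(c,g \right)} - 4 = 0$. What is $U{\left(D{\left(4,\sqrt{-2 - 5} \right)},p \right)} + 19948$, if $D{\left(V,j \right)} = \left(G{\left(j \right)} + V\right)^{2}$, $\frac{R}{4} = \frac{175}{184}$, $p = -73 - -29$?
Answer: $\frac{917783}{46} \approx 19952.0$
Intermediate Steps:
$p = -44$ ($p = -73 + 29 = -44$)
$y{\left(c,g \right)} = 4$ ($y{\left(c,g \right)} = 4 + 0 = 4$)
$G{\left(B \right)} = -16$ ($G{\left(B \right)} = 4 \left(-4\right) = -16$)
$R = \frac{175}{46}$ ($R = 4 \cdot \frac{175}{184} = \frac{175}{46} \approx 3.8043$)
$D{\left(V,j \right)} = \left(-16 + V\right)^{2}$
$U{\left(E,s \right)} = \frac{175}{46}$
$U{\left(D{\left(4,\sqrt{-2 - 5} \right)},p \right)} + 19948 = \frac{175}{46} + 19948 = \frac{917783}{46}$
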